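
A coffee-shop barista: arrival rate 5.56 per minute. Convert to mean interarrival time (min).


Mean interarrival time = 1/λ = 1/5.56 minute = 0.17986 minute
In minutes: 0.17986 × 1 = 0.1799 min

Final: 0.1799 min


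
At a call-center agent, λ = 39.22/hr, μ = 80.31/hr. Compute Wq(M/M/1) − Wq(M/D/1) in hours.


ρ = 39.22/80.31 = 0.4884
Wq(M/M/1) = ρ/(μ−λ) = 0.4884/41.09 = 0.01189 hr
Wq(M/D/1) = ρ/(2(μ−λ)) = 0.005943 hr
Savings = 0.01189 − 0.005943 = 0.005943 hr

Final: 0.005943 hr


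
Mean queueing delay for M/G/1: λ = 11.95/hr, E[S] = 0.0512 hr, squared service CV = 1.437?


ρ = λ·E[S] = 11.95·0.0512 = 0.6118
E[S²] = E[S]²(1+C_s²) = 0.0512²·(1+1.437) = 0.006388
Wq = λ·E[S²]/(2(1−ρ)) = 11.95·0.006388/(2·0.3882) = 0.09834 hr

Final: 0.09834 hr


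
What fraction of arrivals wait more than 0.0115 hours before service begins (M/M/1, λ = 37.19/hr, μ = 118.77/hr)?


ρ = 37.19/118.77 = 0.3131
P(Wq > t) = ρ·e^{−(μ−λ)t} = 0.3131·e^{−0.9382}
= 0.3131·0.391343 = 0.122540

Final: 0.122540


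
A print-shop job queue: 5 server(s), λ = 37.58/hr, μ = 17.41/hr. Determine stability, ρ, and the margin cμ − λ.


Total capacity cμ = 5·17.41 = 87.05/hr
ρ = λ/(cμ) = 37.58/87.05 = 0.4317
Stable ⇔ ρ < 1: YES
Spare capacity = cμ − λ = 87.05 − 37.58 = 49.47/hr

Final: ρ = 0.4317; stable; margin = 49.47/hr


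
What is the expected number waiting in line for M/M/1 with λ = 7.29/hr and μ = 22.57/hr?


ρ = 7.29/22.57 = 0.3230
Lq = ρ²/(1−ρ) = 0.1043/0.6770 = 0.1541

Final: 0.1541


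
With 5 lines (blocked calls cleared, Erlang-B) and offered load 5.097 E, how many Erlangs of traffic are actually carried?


B(5,5.097) = 0.292688 (Erlang-B)
Carried load = a(1 − B) = 5.097·(1 − 0.292688) = 5.097·0.707312 = 3.6052 E

Final: 3.6052 Erlangs


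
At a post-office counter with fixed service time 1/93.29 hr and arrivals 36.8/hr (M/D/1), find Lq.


ρ = 36.8/93.29 = 0.3945
M/D/1: Lq = ρ²/(2(1−ρ)) = 0.1556/(2·0.6055) = 0.12849

Final: 0.12849


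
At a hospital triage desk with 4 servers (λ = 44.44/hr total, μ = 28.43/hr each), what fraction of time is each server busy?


ρ = λ/(cμ) = 44.44/(4·28.43) = 44.44/113.72 = 0.3908

Final: 0.3908


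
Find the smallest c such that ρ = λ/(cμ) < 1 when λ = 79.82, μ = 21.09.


Stability requires cμ > λ ⇔ c > λ/μ.
λ/μ = 79.82/21.09 = 3.7847
Minimum integer c = ⌊3.7847⌋ + 1 = 4
Check: 4·21.09 = 84.36 > 79.82, while 3·21.09 = 63.27 ≤ 79.82

Final: 4 servers


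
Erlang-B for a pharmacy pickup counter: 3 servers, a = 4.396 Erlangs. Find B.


B(c,a) = (a^c/c!) / Σ_{k=0}^{c} a^k/k!
a^3/3! = 14.158649
Σ terms (k=0..3): 1.00000 + 4.39600 + 9.66241 + 14.15865 = 29.217057
B = 14.158649/29.217057 = 0.484602

Final: 0.484602


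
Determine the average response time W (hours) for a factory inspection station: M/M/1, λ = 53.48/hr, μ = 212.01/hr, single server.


W = 1/(μ−λ) = 1/(212.01 − 53.48) = 1/158.53 = 0.006308 hr

Final: 0.006308 hr


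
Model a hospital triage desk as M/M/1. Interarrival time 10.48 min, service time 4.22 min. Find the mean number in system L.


λ = 60/10.48 = 5.7252 /hr
μ = 60/4.22 = 14.2180 /hr
ρ = λ/μ = 5.7252/14.2180 = 0.4027
L = ρ/(1−ρ) = 0.4027/0.5973 = 0.6741

Final: 0.6741


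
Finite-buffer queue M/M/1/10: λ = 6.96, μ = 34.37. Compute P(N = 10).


ρ = λ/μ = 6.96/34.37 = 0.2025
P_K = (1−ρ)ρ^K/(1−ρ^(K+1)) = (0.7975·0.0000001160)/(1 − 0.00000002348)
= 0.00000009248/1.000000 = 0.00000009248

Final: 0.00000009248


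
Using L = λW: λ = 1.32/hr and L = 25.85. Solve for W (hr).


W = L/λ = 25.85/1.32 = 19.5833 hr

Final: 19.5833 hr


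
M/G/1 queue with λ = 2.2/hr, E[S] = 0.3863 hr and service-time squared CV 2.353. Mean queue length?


ρ = λ·E[S] = 2.2·0.3863 = 0.8499
Lq = ρ²(1+C_s²)/(2(1−ρ)) = 0.7223·(1+2.353)/(2·0.1501)
= 0.7223·3.3530/0.3003 = 8.06495

Final: 8.06495


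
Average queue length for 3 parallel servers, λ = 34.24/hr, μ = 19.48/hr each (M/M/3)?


a = λ/μ = 1.7577; ρ = a/3 = 0.5859
P₀ = 0.154129
Lq = P₀·a^c·ρ / (c!·(1−ρ)²) = 0.154129·5.43043·0.5859/(6·0.17148)
= 0.47663

Final: 0.47663


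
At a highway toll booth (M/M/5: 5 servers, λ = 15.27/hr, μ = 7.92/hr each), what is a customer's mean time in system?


a = 1.9280; ρ = 0.3856; P₀ = 0.144544
Lq = P₀·a^c·ρ/(c!(1−ρ)²) = 0.03278
Wq = Lq/λ = 0.03278/15.27 = 0.002147 hr
W = Wq + 1/μ = 0.002147 + 0.12626 = 0.12841 hr

Final: 0.12841 hr


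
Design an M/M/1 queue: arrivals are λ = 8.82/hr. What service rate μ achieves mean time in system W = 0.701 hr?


W = 1/(μ−λ) ⇒ μ − λ = 1/W = 1/0.701 = 1.4265
μ = λ + 1/W = 8.82 + 1.4265 = 10.2465 per hr

Final: 10.2465 /hr


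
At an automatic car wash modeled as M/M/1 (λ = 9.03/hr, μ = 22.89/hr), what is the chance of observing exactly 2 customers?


ρ = 9.03/22.89 = 0.3945
P_n = (1−ρ)·ρ^n = (1 − 0.3945)·0.3945^2 = 0.6055·0.155627 = 0.094233

Final: 0.094233


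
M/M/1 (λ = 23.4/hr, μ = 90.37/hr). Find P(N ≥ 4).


ρ = 23.4/90.37 = 0.2589
P(N ≥ n) = ρ^n = 0.2589^4 = 0.004495

Final: 0.004495


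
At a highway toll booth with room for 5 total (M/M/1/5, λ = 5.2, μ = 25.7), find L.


ρ = 5.2/25.7 = 0.2023
L = ρ[1 − (K+1)ρ^K + Kρ^(K+1)] / [(1−ρ)(1−ρ^(K+1))]
Numerator: 0.2023·(1 − 6·0.0003391 + 5·0.00006862) = 0.201992
Denominator: (0.7977)·(0.999931) = 0.797611
L = 0.201992/0.797611 = 0.2532

Final: 0.2532


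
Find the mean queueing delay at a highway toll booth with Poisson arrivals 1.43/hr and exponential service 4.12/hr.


ρ = 1.43/4.12 = 0.3471
Wq = ρ/(μ−λ) = 0.3471/(4.12 − 1.43) = 0.3471/2.69 = 0.1290 hr

Final: 0.1290 hr


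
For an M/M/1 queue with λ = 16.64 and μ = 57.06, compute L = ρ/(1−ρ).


ρ = λ/μ = 16.64/57.06 = 0.2916
L = ρ/(1−ρ) = 0.2916/(1 − 0.2916) = 0.2916/0.7084 = 0.4117

Final: 0.4117


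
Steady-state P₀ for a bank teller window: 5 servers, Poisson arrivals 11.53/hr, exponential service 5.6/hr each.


a = λ/μ = 11.53/5.6 = 2.0589; ρ = a/c = 0.4118
Σ_{k=0}^{4} a^k/k! (terms k=0..4) = 1.00000 + 2.05893 + 2.11959 + 1.45470 + 0.74878 = 7.38200
Tail: a^5/(5!(1−ρ)) = 37.00040/(120·0.5882) = 0.52419
P₀ = 1/(7.38200 + 0.52419) = 1/7.90619 = 0.126483

Final: 0.126483


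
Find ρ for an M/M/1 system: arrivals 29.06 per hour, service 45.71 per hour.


ρ = λ/μ = 29.06/45.71 = 0.6357

Final: 0.6357


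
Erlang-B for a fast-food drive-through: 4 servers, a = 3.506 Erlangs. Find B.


B(c,a) = (a^c/c!) / Σ_{k=0}^{c} a^k/k!
a^4/4! = 6.295590
Σ terms (k=0..4): 1.00000 + 3.50600 + 6.14602 + 7.18265 + 6.29559 = 24.130254
B = 6.295590/24.130254 = 0.260900

Final: 0.260900


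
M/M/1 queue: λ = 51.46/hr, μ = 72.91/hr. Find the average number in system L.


ρ = λ/μ = 51.46/72.91 = 0.7058
L = ρ/(1−ρ) = 0.7058/(1 − 0.7058) = 0.7058/0.2942 = 2.3991

Final: 2.3991


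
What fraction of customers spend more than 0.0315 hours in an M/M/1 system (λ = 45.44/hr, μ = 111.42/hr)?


W ~ Exponential(μ−λ) for M/M/1.
μ − λ = 111.42 − 45.44 = 65.9800
P(W > t) = e^{−(μ−λ)t} = e^{−2.0784} = 0.125134

Final: 0.125134


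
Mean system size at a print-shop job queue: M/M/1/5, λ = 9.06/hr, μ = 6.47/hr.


ρ = 9.06/6.47 = 1.4003
L = ρ[1 − (K+1)ρ^K + Kρ^(K+1)] / [(1−ρ)(1−ρ^(K+1))]
Numerator: 1.4003·(1 − 6·5.384180 + 5·7.539517) = 8.951479
Denominator: (-0.4003)·(-6.539517) = 2.617828
L = 8.951479/2.617828 = 3.4194

Final: 3.4194


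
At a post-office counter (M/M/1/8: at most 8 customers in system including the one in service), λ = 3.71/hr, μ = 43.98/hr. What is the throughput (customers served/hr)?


ρ = 0.08436; P_K = (1−ρ)ρ^8/(1−ρ^9) = 0.000000002348
λ_eff = λ(1 − P_K) = 3.71·(1 − 0.000000002348) = 3.71·1.000000 = 3.7100 /hr

Final: 3.7100 /hr


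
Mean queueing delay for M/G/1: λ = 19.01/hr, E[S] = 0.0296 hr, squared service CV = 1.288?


ρ = λ·E[S] = 19.01·0.0296 = 0.5627
E[S²] = E[S]²(1+C_s²) = 0.0296²·(1+1.288) = 0.002005
Wq = λ·E[S²]/(2(1−ρ)) = 19.01·0.002005/(2·0.4373) = 0.04357 hr

Final: 0.04357 hr


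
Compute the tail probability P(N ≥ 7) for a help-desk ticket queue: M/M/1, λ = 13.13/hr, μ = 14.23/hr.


ρ = 13.13/14.23 = 0.9227
P(N ≥ n) = ρ^n = 0.9227^7 = 0.569402

Final: 0.569402


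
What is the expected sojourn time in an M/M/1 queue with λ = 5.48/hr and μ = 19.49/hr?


W = 1/(μ−λ) = 1/(19.49 − 5.48) = 1/14.01 = 0.07138 hr

Final: 0.07138 hr


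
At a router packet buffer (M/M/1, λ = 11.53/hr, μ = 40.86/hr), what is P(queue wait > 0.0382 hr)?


ρ = 11.53/40.86 = 0.2822
P(Wq > t) = ρ·e^{−(μ−λ)t} = 0.2822·e^{−1.1204}
= 0.2822·0.326147 = 0.092033

Final: 0.092033


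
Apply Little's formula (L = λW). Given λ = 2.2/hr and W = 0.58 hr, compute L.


L = λW = 2.2·0.58 = 1.2760

Final: 1.2760


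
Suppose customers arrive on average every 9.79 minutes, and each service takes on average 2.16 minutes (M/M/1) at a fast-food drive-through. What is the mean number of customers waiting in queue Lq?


λ = 60/9.79 = 6.1287 /hr
μ = 60/2.16 = 27.7778 /hr
ρ = λ/μ = 6.1287/27.7778 = 0.2206
Lq = ρ²/(1−ρ) = 0.04868/0.7794 = 0.06246

Final: 0.06246


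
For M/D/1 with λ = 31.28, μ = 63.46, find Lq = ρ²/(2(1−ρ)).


ρ = 31.28/63.46 = 0.4929
M/D/1: Lq = ρ²/(2(1−ρ)) = 0.2430/(2·0.5071) = 0.23956

Final: 0.23956


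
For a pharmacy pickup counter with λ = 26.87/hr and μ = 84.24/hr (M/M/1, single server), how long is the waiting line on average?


ρ = 26.87/84.24 = 0.3190
Lq = ρ²/(1−ρ) = 0.1017/0.6810 = 0.1494

Final: 0.1494


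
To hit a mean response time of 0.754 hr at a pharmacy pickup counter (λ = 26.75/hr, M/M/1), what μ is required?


W = 1/(μ−λ) ⇒ μ − λ = 1/W = 1/0.754 = 1.3263
μ = λ + 1/W = 26.75 + 1.3263 = 28.0763 per hr

Final: 28.0763 /hr


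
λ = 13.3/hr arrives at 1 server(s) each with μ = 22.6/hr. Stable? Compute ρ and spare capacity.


Total capacity cμ = 1·22.6 = 22.60/hr
ρ = λ/(cμ) = 13.3/22.60 = 0.5885
Stable ⇔ ρ < 1: YES
Spare capacity = cμ − λ = 22.60 − 13.3 = 9.30/hr

Final: ρ = 0.5885; stable; margin = 9.30/hr


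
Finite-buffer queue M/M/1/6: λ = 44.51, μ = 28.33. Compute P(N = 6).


ρ = λ/μ = 44.51/28.33 = 1.5711
P_K = (1−ρ)ρ^K/(1−ρ^(K+1)) = (-0.5711·15.040633)/(1 − 23.630730)
= -8.590097/-22.630730 = 0.379577

Final: 0.379577


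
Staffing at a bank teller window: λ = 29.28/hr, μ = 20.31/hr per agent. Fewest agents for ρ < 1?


Stability requires cμ > λ ⇔ c > λ/μ.
λ/μ = 29.28/20.31 = 1.4417
Minimum integer c = ⌊1.4417⌋ + 1 = 2
Check: 2·20.31 = 40.62 > 29.28, while 1·20.31 = 20.31 ≤ 29.28

Final: 2 servers


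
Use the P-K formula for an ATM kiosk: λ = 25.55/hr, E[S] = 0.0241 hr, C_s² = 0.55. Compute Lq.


ρ = λ·E[S] = 25.55·0.0241 = 0.6158
Lq = ρ²(1+C_s²)/(2(1−ρ)) = 0.3792·(1+0.55)/(2·0.3842)
= 0.3792·1.5500/0.7685 = 0.76473

Final: 0.76473


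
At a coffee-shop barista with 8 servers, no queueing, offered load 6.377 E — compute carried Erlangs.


B(8,6.377) = 0.143085 (Erlang-B)
Carried load = a(1 − B) = 6.377·(1 − 0.143085) = 6.377·0.856915 = 5.4645 E

Final: 5.4645 Erlangs


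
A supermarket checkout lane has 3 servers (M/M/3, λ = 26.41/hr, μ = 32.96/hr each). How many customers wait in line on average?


a = λ/μ = 0.8013; ρ = a/3 = 0.2671
P₀ = 0.446572
Lq = P₀·a^c·ρ / (c!·(1−ρ)²) = 0.446572·0.51445·0.2671/(6·0.53715)
= 0.01904

Final: 0.01904


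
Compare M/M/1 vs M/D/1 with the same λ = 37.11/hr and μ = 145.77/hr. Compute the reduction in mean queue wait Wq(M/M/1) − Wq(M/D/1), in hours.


ρ = 37.11/145.77 = 0.2546
Wq(M/M/1) = ρ/(μ−λ) = 0.2546/108.66 = 0.002343 hr
Wq(M/D/1) = ρ/(2(μ−λ)) = 0.001171 hr
Savings = 0.002343 − 0.001171 = 0.001171 hr

Final: 0.001171 hr


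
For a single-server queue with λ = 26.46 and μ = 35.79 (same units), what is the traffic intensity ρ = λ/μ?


ρ = λ/μ = 26.46/35.79 = 0.7393

Final: 0.7393


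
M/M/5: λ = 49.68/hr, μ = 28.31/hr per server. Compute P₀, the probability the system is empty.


a = λ/μ = 49.68/28.31 = 1.7549; ρ = a/c = 0.3510
Σ_{k=0}^{4} a^k/k! (terms k=0..4) = 1.00000 + 1.75486 + 1.53976 + 0.90069 + 0.39514 = 5.59045
Tail: a^5/(5!(1−ρ)) = 16.64212/(120·0.6490) = 0.21368
P₀ = 1/(5.59045 + 0.21368) = 1/5.80413 = 0.172291

Final: 0.172291


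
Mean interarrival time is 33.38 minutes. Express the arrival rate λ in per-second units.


λ = 1/(interarrival time) in consistent units.
1 second = 0.0166667 min, so λ = 0.0166667/33.38 = 0.0004993 per second

Final: 0.0004993 /sec


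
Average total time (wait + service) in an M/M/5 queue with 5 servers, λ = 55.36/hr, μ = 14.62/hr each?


a = 3.7866; ρ = 0.7573; P₀ = 0.017761
Lq = P₀·a^c·ρ/(c!(1−ρ)²) = 1.48164
Wq = Lq/λ = 1.48164/55.36 = 0.02676 hr
W = Wq + 1/μ = 0.02676 + 0.06840 = 0.09516 hr

Final: 0.09516 hr


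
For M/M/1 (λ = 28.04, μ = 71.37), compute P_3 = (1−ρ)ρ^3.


ρ = 28.04/71.37 = 0.3929
P_n = (1−ρ)·ρ^n = (1 − 0.3929)·0.3929^3 = 0.6071·0.060644 = 0.036818

Final: 0.036818


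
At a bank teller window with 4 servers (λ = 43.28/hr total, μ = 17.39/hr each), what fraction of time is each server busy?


ρ = λ/(cμ) = 43.28/(4·17.39) = 43.28/69.56 = 0.6222

Final: 0.6222


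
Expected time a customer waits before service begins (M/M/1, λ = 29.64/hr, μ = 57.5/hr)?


ρ = 29.64/57.5 = 0.5155
Wq = ρ/(μ−λ) = 0.5155/(57.5 − 29.64) = 0.5155/27.86 = 0.01850 hr

Final: 0.01850 hr


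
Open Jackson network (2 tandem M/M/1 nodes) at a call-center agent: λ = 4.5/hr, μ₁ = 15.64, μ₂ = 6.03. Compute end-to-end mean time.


Each node sees arrival rate λ = 4.5/hr (tandem ⇒ throughput preserved).
W₁ = 1/(μ₁−λ) = 1/(15.64−4.5) = 0.08977 hr
W₂ = 1/(μ₂−λ) = 1/(6.03−4.5) = 0.65359 hr
W_total = W₁ + W₂ = 0.08977 + 0.65359 = 0.74336 hr

Final: 0.74336 hr


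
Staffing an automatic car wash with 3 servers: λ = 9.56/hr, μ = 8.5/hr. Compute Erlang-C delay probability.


a = λ/μ = 1.1247; ρ = a/3 = 0.3749
P₀ = 0.318825 (from M/M/c formula)
C(c,a) = [a^c/(c!(1−ρ))]·P₀ = [1.42271/(6·0.6251)]·0.318825
= 0.37933·0.318825 = 0.120940

Final: 0.120940


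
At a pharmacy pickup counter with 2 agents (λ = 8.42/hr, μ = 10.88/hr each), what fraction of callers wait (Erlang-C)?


a = λ/μ = 0.7739; ρ = a/2 = 0.3869
P₀ = 0.442015 (from M/M/c formula)
C(c,a) = [a^c/(c!(1−ρ))]·P₀ = [0.59892/(2·0.6131)]·0.442015
= 0.48847·0.442015 = 0.215912

Final: 0.215912


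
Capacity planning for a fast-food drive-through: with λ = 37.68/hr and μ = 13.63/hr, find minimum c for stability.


Stability requires cμ > λ ⇔ c > λ/μ.
λ/μ = 37.68/13.63 = 2.7645
Minimum integer c = ⌊2.7645⌋ + 1 = 3
Check: 3·13.63 = 40.89 > 37.68, while 2·13.63 = 27.26 ≤ 37.68

Final: 3 servers


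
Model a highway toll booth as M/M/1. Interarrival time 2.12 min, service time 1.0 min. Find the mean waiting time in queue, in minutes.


λ = 60/2.12 = 28.3019 /hr
μ = 60/1.0 = 60.0000 /hr
ρ = λ/μ = 28.3019/60.0000 = 0.4717
Wq = ρ/(μ−λ) = 0.4717/(60.0000−28.3019) = 0.01488 hr
In minutes: 0.01488·60 = 0.8929 min

Final: 0.8929 min


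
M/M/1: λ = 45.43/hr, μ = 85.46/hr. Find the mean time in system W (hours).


W = 1/(μ−λ) = 1/(85.46 − 45.43) = 1/40.03 = 0.02498 hr

Final: 0.02498 hr


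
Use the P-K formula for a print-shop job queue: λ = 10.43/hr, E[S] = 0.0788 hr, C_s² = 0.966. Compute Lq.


ρ = λ·E[S] = 10.43·0.0788 = 0.8219
Lq = ρ²(1+C_s²)/(2(1−ρ)) = 0.6755·(1+0.966)/(2·0.1781)
= 0.6755·1.9660/0.3562 = 3.72796

Final: 3.72796


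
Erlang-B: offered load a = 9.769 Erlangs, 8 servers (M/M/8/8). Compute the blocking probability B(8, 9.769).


B(c,a) = (a^c/c!) / Σ_{k=0}^{c} a^k/k!
a^8/8! = 2057.218179
Σ terms (k=0..8): 1.00000 + 9.76900 + 47.71668 + 155.38142 + 379.48027 + 741.42854 + 1207.16924 + 1684.69090 + 2057.21818 = 6283.854232
B = 2057.218179/6283.854232 = 0.327382

Final: 0.327382


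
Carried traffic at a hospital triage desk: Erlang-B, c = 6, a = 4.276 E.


B(6,4.276) = 0.137417 (Erlang-B)
Carried load = a(1 − B) = 4.276·(1 − 0.137417) = 4.276·0.862583 = 3.6884 E

Final: 3.6884 Erlangs


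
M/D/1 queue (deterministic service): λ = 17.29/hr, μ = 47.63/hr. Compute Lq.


ρ = 17.29/47.63 = 0.3630
M/D/1: Lq = ρ²/(2(1−ρ)) = 0.1318/(2·0.6370) = 0.10343

Final: 0.10343


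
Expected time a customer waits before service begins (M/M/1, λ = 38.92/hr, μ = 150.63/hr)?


ρ = 38.92/150.63 = 0.2584
Wq = ρ/(μ−λ) = 0.2584/(150.63 − 38.92) = 0.2584/111.71 = 0.002313 hr

Final: 0.002313 hr


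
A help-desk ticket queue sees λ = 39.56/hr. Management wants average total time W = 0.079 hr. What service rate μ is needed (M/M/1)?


W = 1/(μ−λ) ⇒ μ − λ = 1/W = 1/0.079 = 12.6582
μ = λ + 1/W = 39.56 + 12.6582 = 52.2182 per hr

Final: 52.2182 /hr


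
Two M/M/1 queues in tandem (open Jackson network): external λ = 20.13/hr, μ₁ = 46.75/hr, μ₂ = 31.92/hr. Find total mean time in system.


Each node sees arrival rate λ = 20.13/hr (tandem ⇒ throughput preserved).
W₁ = 1/(μ₁−λ) = 1/(46.75−20.13) = 0.03757 hr
W₂ = 1/(μ₂−λ) = 1/(31.92−20.13) = 0.08482 hr
W_total = W₁ + W₂ = 0.03757 + 0.08482 = 0.12238 hr

Final: 0.12238 hr


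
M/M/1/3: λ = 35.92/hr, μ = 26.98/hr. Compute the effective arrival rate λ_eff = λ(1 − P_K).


ρ = 1.3314; P_K = (1−ρ)ρ^3/(1−ρ^4) = 0.365091
λ_eff = λ(1 − P_K) = 35.92·(1 − 0.365091) = 35.92·0.634909 = 22.8059 /hr

Final: 22.8059 /hr


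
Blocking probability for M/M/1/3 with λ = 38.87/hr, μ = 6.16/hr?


ρ = λ/μ = 38.87/6.16 = 6.3101
P_K = (1−ρ)ρ^K/(1−ρ^(K+1)) = (-5.3101·251.247347)/(1 − 1585.387077)
= -1334.139730/-1584.387077 = 0.842054

Final: 0.842054


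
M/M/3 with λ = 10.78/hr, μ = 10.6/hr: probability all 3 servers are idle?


a = λ/μ = 10.78/10.6 = 1.0170; ρ = a/c = 0.3390
Σ_{k=0}^{2} a^k/k! (terms k=0..2) = 1.00000 + 1.01698 + 0.51713 = 2.53411
Tail: a^3/(3!(1−ρ)) = 1.05181/(6·0.6610) = 0.26521
P₀ = 1/(2.53411 + 0.26521) = 1/2.79931 = 0.357231

Final: 0.357231


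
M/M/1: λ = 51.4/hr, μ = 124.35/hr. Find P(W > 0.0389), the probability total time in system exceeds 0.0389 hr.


W ~ Exponential(μ−λ) for M/M/1.
μ − λ = 124.35 − 51.4 = 72.9500
P(W > t) = e^{−(μ−λ)t} = e^{−2.8378} = 0.058557

Final: 0.058557


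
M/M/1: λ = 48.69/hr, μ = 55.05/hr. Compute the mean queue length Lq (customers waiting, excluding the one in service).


ρ = 48.69/55.05 = 0.8845
Lq = ρ²/(1−ρ) = 0.7823/0.1155 = 6.7712

Final: 6.7712


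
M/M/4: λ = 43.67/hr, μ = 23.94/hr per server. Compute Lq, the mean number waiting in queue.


a = λ/μ = 1.8241; ρ = a/4 = 0.4560
P₀ = 0.157539
Lq = P₀·a^c·ρ / (c!·(1−ρ)²) = 0.157539·11.07226·0.4560/(24·0.29590)
= 0.11201

Final: 0.11201


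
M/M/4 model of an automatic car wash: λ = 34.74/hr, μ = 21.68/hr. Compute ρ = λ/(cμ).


ρ = λ/(cμ) = 34.74/(4·21.68) = 34.74/86.72 = 0.4006

Final: 0.4006


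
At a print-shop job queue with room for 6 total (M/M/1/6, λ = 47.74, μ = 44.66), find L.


ρ = 47.74/44.66 = 1.0690
L = ρ[1 − (K+1)ρ^K + Kρ^(K+1)] / [(1−ρ)(1−ρ^(K+1))]
Numerator: 1.0690·(1 − 7·1.492046 + 6·1.594946) = 0.133997
Denominator: (-0.06897)·(-0.594946) = 0.041031
L = 0.133997/0.041031 = 3.2658

Final: 3.2658


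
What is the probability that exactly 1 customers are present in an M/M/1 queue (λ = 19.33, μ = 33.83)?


ρ = 19.33/33.83 = 0.5714
P_n = (1−ρ)·ρ^n = (1 − 0.5714)·0.5714^1 = 0.4286·0.571386 = 0.244904

Final: 0.244904


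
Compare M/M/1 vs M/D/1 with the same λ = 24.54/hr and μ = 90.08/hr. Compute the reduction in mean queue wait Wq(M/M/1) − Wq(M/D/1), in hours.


ρ = 24.54/90.08 = 0.2724
Wq(M/M/1) = ρ/(μ−λ) = 0.2724/65.54 = 0.004157 hr
Wq(M/D/1) = ρ/(2(μ−λ)) = 0.002078 hr
Savings = 0.004157 − 0.002078 = 0.002078 hr

Final: 0.002078 hr


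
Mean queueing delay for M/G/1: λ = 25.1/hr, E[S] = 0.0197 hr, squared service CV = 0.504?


ρ = λ·E[S] = 25.1·0.0197 = 0.4945
E[S²] = E[S]²(1+C_s²) = 0.0197²·(1+0.504) = 0.0005837
Wq = λ·E[S²]/(2(1−ρ)) = 25.1·0.0005837/(2·0.5055) = 0.01449 hr

Final: 0.01449 hr


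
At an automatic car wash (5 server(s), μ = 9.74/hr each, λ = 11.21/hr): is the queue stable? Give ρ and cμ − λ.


Total capacity cμ = 5·9.74 = 48.70/hr
ρ = λ/(cμ) = 11.21/48.70 = 0.2302
Stable ⇔ ρ < 1: YES
Spare capacity = cμ − λ = 48.70 − 11.21 = 37.49/hr

Final: ρ = 0.2302; stable; margin = 37.49/hr


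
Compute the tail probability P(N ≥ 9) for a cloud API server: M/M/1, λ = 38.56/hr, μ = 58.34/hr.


ρ = 38.56/58.34 = 0.6610
P(N ≥ n) = ρ^n = 0.6610^9 = 0.024073

Final: 0.024073


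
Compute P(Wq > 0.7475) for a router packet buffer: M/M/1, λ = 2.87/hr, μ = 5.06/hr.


ρ = 2.87/5.06 = 0.5672
P(Wq > t) = ρ·e^{−(μ−λ)t} = 0.5672·e^{−1.6370}
= 0.5672·0.194558 = 0.110352

Final: 0.110352


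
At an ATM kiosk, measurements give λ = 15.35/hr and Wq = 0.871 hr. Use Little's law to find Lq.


Lq = λWq = 15.35·0.871 = 13.3698

Final: 13.3698


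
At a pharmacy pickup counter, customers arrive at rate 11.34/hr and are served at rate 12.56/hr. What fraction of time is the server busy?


ρ = λ/μ = 11.34/12.56 = 0.9029

Final: 0.9029


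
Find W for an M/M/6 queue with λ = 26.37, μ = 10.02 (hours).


a = 2.6317; ρ = 0.4386; P₀ = 0.071401
Lq = P₀·a^c·ρ/(c!(1−ρ)²) = 0.04586
Wq = Lq/λ = 0.04586/26.37 = 0.001739 hr
W = Wq + 1/μ = 0.001739 + 0.09980 = 0.10154 hr

Final: 0.10154 hr


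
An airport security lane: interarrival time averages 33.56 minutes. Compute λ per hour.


λ = 1/(interarrival time) in consistent units.
1 hour = 60 min, so λ = 60/33.56 = 1.7878 per hour

Final: 1.7878 /hr


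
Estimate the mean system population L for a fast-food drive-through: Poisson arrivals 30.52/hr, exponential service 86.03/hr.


ρ = λ/μ = 30.52/86.03 = 0.3548
L = ρ/(1−ρ) = 0.3548/(1 − 0.3548) = 0.3548/0.6452 = 0.5498

Final: 0.5498


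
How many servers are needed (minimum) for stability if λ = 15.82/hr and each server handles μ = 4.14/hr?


Stability requires cμ > λ ⇔ c > λ/μ.
λ/μ = 15.82/4.14 = 3.8213
Minimum integer c = ⌊3.8213⌋ + 1 = 4
Check: 4·4.14 = 16.56 > 15.82, while 3·4.14 = 12.42 ≤ 15.82

Final: 4 servers


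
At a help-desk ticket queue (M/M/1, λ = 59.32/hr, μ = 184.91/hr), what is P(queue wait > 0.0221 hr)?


ρ = 59.32/184.91 = 0.3208
P(Wq > t) = ρ·e^{−(μ−λ)t} = 0.3208·e^{−2.7755}
= 0.3208·0.062316 = 0.019991

Final: 0.019991


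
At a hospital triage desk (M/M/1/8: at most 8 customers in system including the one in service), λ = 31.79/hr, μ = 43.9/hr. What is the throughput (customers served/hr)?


ρ = 0.7241; P_K = (1−ρ)ρ^8/(1−ρ^9) = 0.022067
λ_eff = λ(1 − P_K) = 31.79·(1 − 0.022067) = 31.79·0.977933 = 31.0885 /hr

Final: 31.0885 /hr


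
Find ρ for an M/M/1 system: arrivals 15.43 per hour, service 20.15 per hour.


ρ = λ/μ = 15.43/20.15 = 0.7658

Final: 0.7658


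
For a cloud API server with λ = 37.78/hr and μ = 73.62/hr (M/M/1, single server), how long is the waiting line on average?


ρ = 37.78/73.62 = 0.5132
Lq = ρ²/(1−ρ) = 0.2633/0.4868 = 0.5410

Final: 0.5410


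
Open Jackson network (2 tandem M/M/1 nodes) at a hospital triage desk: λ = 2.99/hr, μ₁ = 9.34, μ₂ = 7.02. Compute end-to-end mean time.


Each node sees arrival rate λ = 2.99/hr (tandem ⇒ throughput preserved).
W₁ = 1/(μ₁−λ) = 1/(9.34−2.99) = 0.15748 hr
W₂ = 1/(μ₂−λ) = 1/(7.02−2.99) = 0.24814 hr
W_total = W₁ + W₂ = 0.15748 + 0.24814 = 0.40562 hr

Final: 0.40562 hr


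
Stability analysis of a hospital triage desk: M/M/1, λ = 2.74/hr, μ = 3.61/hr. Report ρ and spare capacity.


Total capacity cμ = 1·3.61 = 3.61/hr
ρ = λ/(cμ) = 2.74/3.61 = 0.7590
Stable ⇔ ρ < 1: YES
Spare capacity = cμ − λ = 3.61 − 2.74 = 0.87/hr

Final: ρ = 0.7590; stable; margin = 0.87/hr


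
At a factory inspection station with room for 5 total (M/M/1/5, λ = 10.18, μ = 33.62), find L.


ρ = 10.18/33.62 = 0.3028
L = ρ[1 − (K+1)ρ^K + Kρ^(K+1)] / [(1−ρ)(1−ρ^(K+1))]
Numerator: 0.3028·(1 − 6·0.002545 + 5·0.0007707) = 0.299338
Denominator: (0.6972)·(0.999229) = 0.696667
L = 0.299338/0.696667 = 0.4297

Final: 0.4297


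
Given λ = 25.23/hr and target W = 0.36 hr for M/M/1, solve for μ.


W = 1/(μ−λ) ⇒ μ − λ = 1/W = 1/0.36 = 2.7778
μ = λ + 1/W = 25.23 + 2.7778 = 28.0078 per hr

Final: 28.0078 /hr


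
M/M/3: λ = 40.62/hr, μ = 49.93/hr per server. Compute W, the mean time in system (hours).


a = 0.8135; ρ = 0.2712; P₀ = 0.440997
Lq = P₀·a^c·ρ/(c!(1−ρ)²) = 0.02020
Wq = Lq/λ = 0.02020/40.62 = 0.0004974 hr
W = Wq + 1/μ = 0.0004974 + 0.02003 = 0.02053 hr

Final: 0.02053 hr


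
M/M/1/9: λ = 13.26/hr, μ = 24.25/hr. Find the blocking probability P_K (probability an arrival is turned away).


ρ = λ/μ = 13.26/24.25 = 0.5468
P_K = (1−ρ)ρ^K/(1−ρ^(K+1)) = (0.4532·0.004370)/(1 − 0.002390)
= 0.001980/0.997610 = 0.001985

Final: 0.001985


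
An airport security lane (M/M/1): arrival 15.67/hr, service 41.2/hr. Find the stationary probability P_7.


ρ = 15.67/41.2 = 0.3803
P_n = (1−ρ)·ρ^n = (1 − 0.3803)·0.3803^7 = 0.6197·0.001151 = 0.0007134

Final: 0.0007134


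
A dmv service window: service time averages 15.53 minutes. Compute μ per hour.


μ = 1/(service time) in consistent units.
1 hour = 60 min, so μ = 60/15.53 = 3.8635 per hour

Final: 3.8635 /hr


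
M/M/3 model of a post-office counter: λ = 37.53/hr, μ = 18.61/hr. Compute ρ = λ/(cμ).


ρ = λ/(cμ) = 37.53/(3·18.61) = 37.53/55.83 = 0.6722

Final: 0.6722


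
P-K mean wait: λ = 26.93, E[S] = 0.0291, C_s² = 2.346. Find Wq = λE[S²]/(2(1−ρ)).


ρ = λ·E[S] = 26.93·0.0291 = 0.7837
E[S²] = E[S]²(1+C_s²) = 0.0291²·(1+2.346) = 0.002833
Wq = λ·E[S²]/(2(1−ρ)) = 26.93·0.002833/(2·0.2163) = 0.17635 hr

Final: 0.17635 hr


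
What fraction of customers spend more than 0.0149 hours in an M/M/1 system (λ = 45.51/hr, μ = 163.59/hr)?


W ~ Exponential(μ−λ) for M/M/1.
μ − λ = 163.59 − 45.51 = 118.0800
P(W > t) = e^{−(μ−λ)t} = e^{−1.7594} = 0.172149

Final: 0.172149


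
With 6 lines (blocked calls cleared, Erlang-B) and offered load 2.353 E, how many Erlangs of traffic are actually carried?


B(6,2.353) = 0.022651 (Erlang-B)
Carried load = a(1 − B) = 2.353·(1 − 0.022651) = 2.353·0.977349 = 2.2997 E

Final: 2.2997 Erlangs


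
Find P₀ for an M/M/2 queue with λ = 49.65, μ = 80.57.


a = λ/μ = 49.65/80.57 = 0.6162; ρ = a/c = 0.3081
Σ_{k=0}^{1} a^k/k! (terms k=0..1) = 1.00000 + 0.61623 = 1.61623
Tail: a^2/(2!(1−ρ)) = 0.37974/(2·0.6919) = 0.27443
P₀ = 1/(1.61623 + 0.27443) = 1/1.89066 = 0.528915

Final: 0.528915


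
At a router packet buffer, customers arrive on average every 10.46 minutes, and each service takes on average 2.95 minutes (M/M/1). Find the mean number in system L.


λ = 60/10.46 = 5.7361 /hr
μ = 60/2.95 = 20.3390 /hr
ρ = λ/μ = 5.7361/20.3390 = 0.2820
L = ρ/(1−ρ) = 0.2820/0.7180 = 0.3928

Final: 0.3928


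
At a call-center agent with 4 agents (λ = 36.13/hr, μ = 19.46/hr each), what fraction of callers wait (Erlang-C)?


a = λ/μ = 1.8566; ρ = a/4 = 0.4642
P₀ = 0.152189 (from M/M/c formula)
C(c,a) = [a^c/(c!(1−ρ))]·P₀ = [11.88230/(24·0.5358)]·0.152189
= 0.92396·0.152189 = 0.140616

Final: 0.140616


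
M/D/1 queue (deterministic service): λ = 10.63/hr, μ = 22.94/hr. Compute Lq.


ρ = 10.63/22.94 = 0.4634
M/D/1: Lq = ρ²/(2(1−ρ)) = 0.2147/(2·0.5366) = 0.20007

Final: 0.20007


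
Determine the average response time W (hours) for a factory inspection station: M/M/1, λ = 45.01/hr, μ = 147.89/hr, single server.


W = 1/(μ−λ) = 1/(147.89 − 45.01) = 1/102.88 = 0.009720 hr

Final: 0.009720 hr


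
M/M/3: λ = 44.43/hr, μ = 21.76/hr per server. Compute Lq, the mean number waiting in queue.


a = λ/μ = 2.0418; ρ = a/3 = 0.6806
P₀ = 0.104512
Lq = P₀·a^c·ρ / (c!·(1−ρ)²) = 0.104512·8.51240·0.6806/(6·0.10201)
= 0.98926

Final: 0.98926


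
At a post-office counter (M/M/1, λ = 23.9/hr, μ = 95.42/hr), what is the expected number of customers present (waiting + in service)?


ρ = λ/μ = 23.9/95.42 = 0.2505
L = ρ/(1−ρ) = 0.2505/(1 − 0.2505) = 0.2505/0.7495 = 0.3342

Final: 0.3342


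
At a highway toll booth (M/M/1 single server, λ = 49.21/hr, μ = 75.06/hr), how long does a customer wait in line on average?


ρ = 49.21/75.06 = 0.6556
Wq = ρ/(μ−λ) = 0.6556/(75.06 − 49.21) = 0.6556/25.85 = 0.02536 hr

Final: 0.02536 hr


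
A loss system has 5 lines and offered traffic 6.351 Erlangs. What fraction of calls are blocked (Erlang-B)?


B(c,a) = (a^c/c!) / Σ_{k=0}^{c} a^k/k!
a^5/5! = 86.105188
Σ terms (k=0..5): 1.00000 + 6.35100 + 20.16760 + 42.69481 + 67.78868 + 86.10519 = 224.107283
B = 86.105188/224.107283 = 0.384214

Final: 0.384214


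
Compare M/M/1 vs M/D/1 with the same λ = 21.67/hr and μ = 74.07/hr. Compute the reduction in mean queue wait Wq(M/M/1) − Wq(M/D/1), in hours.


ρ = 21.67/74.07 = 0.2926
Wq(M/M/1) = ρ/(μ−λ) = 0.2926/52.40 = 0.005583 hr
Wq(M/D/1) = ρ/(2(μ−λ)) = 0.002792 hr
Savings = 0.005583 − 0.002792 = 0.002792 hr

Final: 0.002792 hr


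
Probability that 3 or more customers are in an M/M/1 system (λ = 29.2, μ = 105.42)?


ρ = 29.2/105.42 = 0.2770
P(N ≥ n) = ρ^n = 0.2770^3 = 0.021251

Final: 0.021251


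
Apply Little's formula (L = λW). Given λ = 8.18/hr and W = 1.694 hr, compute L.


L = λW = 8.18·1.694 = 13.8569

Final: 13.8569


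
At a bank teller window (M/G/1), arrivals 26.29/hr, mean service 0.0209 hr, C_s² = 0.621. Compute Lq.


ρ = λ·E[S] = 26.29·0.0209 = 0.5495
Lq = ρ²(1+C_s²)/(2(1−ρ)) = 0.3019·(1+0.621)/(2·0.4505)
= 0.3019·1.6210/0.9011 = 0.54312

Final: 0.54312


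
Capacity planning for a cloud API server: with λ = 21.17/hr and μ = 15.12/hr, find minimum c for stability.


Stability requires cμ > λ ⇔ c > λ/μ.
λ/μ = 21.17/15.12 = 1.4001
Minimum integer c = ⌊1.4001⌋ + 1 = 2
Check: 2·15.12 = 30.24 > 21.17, while 1·15.12 = 15.12 ≤ 21.17

Final: 2 servers


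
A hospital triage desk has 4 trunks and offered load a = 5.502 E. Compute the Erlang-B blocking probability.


B(c,a) = (a^c/c!) / Σ_{k=0}^{c} a^k/k!
a^4/4! = 38.183093
Σ terms (k=0..4): 1.00000 + 5.50200 + 15.13600 + 27.75943 + 38.18309 = 87.580522
B = 38.183093/87.580522 = 0.435977

Final: 0.435977


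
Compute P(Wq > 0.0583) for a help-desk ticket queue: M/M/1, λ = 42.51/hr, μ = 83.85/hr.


ρ = 42.51/83.85 = 0.5070
P(Wq > t) = ρ·e^{−(μ−λ)t} = 0.5070·e^{−2.4101}
= 0.5070·0.089804 = 0.045529

Final: 0.045529


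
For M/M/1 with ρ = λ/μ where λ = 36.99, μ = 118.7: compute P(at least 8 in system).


ρ = 36.99/118.7 = 0.3116
P(N ≥ n) = ρ^n = 0.3116^8 = 0.00008893

Final: 0.00008893


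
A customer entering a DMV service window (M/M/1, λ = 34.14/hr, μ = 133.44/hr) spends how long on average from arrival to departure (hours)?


W = 1/(μ−λ) = 1/(133.44 − 34.14) = 1/99.30 = 0.01007 hr

Final: 0.01007 hr


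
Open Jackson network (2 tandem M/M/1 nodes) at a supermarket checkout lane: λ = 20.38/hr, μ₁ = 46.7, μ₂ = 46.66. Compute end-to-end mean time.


Each node sees arrival rate λ = 20.38/hr (tandem ⇒ throughput preserved).
W₁ = 1/(μ₁−λ) = 1/(46.7−20.38) = 0.03799 hr
W₂ = 1/(μ₂−λ) = 1/(46.66−20.38) = 0.03805 hr
W_total = W₁ + W₂ = 0.03799 + 0.03805 = 0.07605 hr

Final: 0.07605 hr


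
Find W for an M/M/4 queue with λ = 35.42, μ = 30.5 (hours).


a = 1.1613; ρ = 0.2903; P₀ = 0.312163
Lq = P₀·a^c·ρ/(c!(1−ρ)²) = 0.01364
Wq = Lq/λ = 0.01364/35.42 = 0.0003850 hr
W = Wq + 1/μ = 0.0003850 + 0.03279 = 0.03317 hr

Final: 0.03317 hr


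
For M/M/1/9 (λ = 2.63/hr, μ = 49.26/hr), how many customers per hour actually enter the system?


ρ = 0.05339; P_K = (1−ρ)ρ^9/(1−ρ^10) = 3.337e-12
λ_eff = λ(1 − P_K) = 2.63·(1 − 3.337e-12) = 2.63·1.000000 = 2.6300 /hr

Final: 2.6300 /hr


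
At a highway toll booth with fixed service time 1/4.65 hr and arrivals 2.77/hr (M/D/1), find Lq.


ρ = 2.77/4.65 = 0.5957
M/D/1: Lq = ρ²/(2(1−ρ)) = 0.3549/(2·0.4043) = 0.43885

Final: 0.43885


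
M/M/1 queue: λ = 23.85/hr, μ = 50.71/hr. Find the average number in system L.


ρ = λ/μ = 23.85/50.71 = 0.4703
L = ρ/(1−ρ) = 0.4703/(1 − 0.4703) = 0.4703/0.5297 = 0.8879

Final: 0.8879


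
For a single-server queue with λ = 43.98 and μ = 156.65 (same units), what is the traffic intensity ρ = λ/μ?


ρ = λ/μ = 43.98/156.65 = 0.2808

Final: 0.2808


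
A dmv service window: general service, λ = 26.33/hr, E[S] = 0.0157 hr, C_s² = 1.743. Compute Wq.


ρ = λ·E[S] = 26.33·0.0157 = 0.4134
E[S²] = E[S]²(1+C_s²) = 0.0157²·(1+1.743) = 0.0006761
Wq = λ·E[S²]/(2(1−ρ)) = 26.33·0.0006761/(2·0.5866) = 0.01517 hr

Final: 0.01517 hr


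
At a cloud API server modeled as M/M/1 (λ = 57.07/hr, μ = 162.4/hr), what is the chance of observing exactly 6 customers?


ρ = 57.07/162.4 = 0.3514
P_n = (1−ρ)·ρ^n = (1 − 0.3514)·0.3514^6 = 0.6486·0.001883 = 0.001222

Final: 0.001222


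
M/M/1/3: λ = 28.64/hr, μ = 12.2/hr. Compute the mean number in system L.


ρ = 28.64/12.2 = 2.3475
L = ρ[1 − (K+1)ρ^K + Kρ^(K+1)] / [(1−ρ)(1−ρ^(K+1))]
Numerator: 2.3475·(1 − 4·12.937178 + 3·30.370555) = 94.753689
Denominator: (-1.3475)·(-29.370555) = 39.578027
L = 94.753689/39.578027 = 2.3941

Final: 2.3941


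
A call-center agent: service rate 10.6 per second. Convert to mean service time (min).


Mean service time = 1/μ = 1/10.6 second = 0.09434 second
In minutes: 0.09434 × 0.0166667 = 0.001572 min

Final: 0.001572 min


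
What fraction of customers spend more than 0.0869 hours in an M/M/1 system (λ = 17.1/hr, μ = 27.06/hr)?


W ~ Exponential(μ−λ) for M/M/1.
μ − λ = 27.06 − 17.1 = 9.9600
P(W > t) = e^{−(μ−λ)t} = e^{−0.8655} = 0.420831

Final: 0.420831


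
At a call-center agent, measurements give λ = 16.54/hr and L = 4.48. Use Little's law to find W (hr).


W = L/λ = 4.48/16.54 = 0.2709 hr

Final: 0.2709 hr


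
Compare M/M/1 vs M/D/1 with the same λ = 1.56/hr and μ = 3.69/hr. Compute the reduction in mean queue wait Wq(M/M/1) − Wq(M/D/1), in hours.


ρ = 1.56/3.69 = 0.4228
Wq(M/M/1) = ρ/(μ−λ) = 0.4228/2.13 = 0.19848 hr
Wq(M/D/1) = ρ/(2(μ−λ)) = 0.09924 hr
Savings = 0.19848 − 0.09924 = 0.09924 hr

Final: 0.09924 hr


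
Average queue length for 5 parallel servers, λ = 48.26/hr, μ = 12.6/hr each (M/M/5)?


a = λ/μ = 3.8302; ρ = a/5 = 0.7660
P₀ = 0.016707
Lq = P₀·a^c·ρ / (c!·(1−ρ)²) = 0.016707·824.29727·0.7660/(120·0.05474)
= 1.60592

Final: 1.60592


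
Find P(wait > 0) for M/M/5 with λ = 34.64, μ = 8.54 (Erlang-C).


a = λ/μ = 4.0562; ρ = a/5 = 0.8112
P₀ = 0.011882 (from M/M/c formula)
C(c,a) = [a^c/(c!(1−ρ))]·P₀ = [1097.99424/(120·0.1888)]·0.011882
= 48.47431·0.011882 = 0.575988

Final: 0.575988


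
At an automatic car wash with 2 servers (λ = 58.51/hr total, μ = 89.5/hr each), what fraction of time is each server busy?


ρ = λ/(cμ) = 58.51/(2·89.5) = 58.51/179.00 = 0.3269

Final: 0.3269


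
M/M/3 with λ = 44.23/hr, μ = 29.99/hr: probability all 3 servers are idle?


a = λ/μ = 44.23/29.99 = 1.4748; ρ = a/c = 0.4916
Σ_{k=0}^{2} a^k/k! (terms k=0..2) = 1.00000 + 1.47482 + 1.08755 = 3.56238
Tail: a^3/(3!(1−ρ)) = 3.20790/(6·0.5084) = 1.05165
P₀ = 1/(3.56238 + 1.05165) = 1/4.61403 = 0.216730

Final: 0.216730


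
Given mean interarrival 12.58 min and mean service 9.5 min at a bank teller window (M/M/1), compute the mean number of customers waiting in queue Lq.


λ = 60/12.58 = 4.7695 /hr
μ = 60/9.5 = 6.3158 /hr
ρ = λ/μ = 4.7695/6.3158 = 0.7552
Lq = ρ²/(1−ρ) = 0.5703/0.2448 = 2.3292

Final: 2.3292


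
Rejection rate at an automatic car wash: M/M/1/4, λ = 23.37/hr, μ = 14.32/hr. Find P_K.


ρ = λ/μ = 23.37/14.32 = 1.6320
P_K = (1−ρ)ρ^K/(1−ρ^(K+1)) = (-0.6320·7.093536)/(1 − 11.576532)
= -4.482996/-10.576532 = 0.423863

Final: 0.423863


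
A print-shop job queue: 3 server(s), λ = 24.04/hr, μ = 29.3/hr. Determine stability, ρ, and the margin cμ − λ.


Total capacity cμ = 3·29.3 = 87.90/hr
ρ = λ/(cμ) = 24.04/87.90 = 0.2735
Stable ⇔ ρ < 1: YES
Spare capacity = cμ − λ = 87.90 − 24.04 = 63.86/hr

Final: ρ = 0.2735; stable; margin = 63.86/hr


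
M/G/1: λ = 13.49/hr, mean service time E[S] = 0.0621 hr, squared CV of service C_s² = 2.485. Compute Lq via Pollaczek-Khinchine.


ρ = λ·E[S] = 13.49·0.0621 = 0.8377
Lq = ρ²(1+C_s²)/(2(1−ρ)) = 0.7018·(1+2.485)/(2·0.1623)
= 0.7018·3.4850/0.3245 = 7.53597

Final: 7.53597


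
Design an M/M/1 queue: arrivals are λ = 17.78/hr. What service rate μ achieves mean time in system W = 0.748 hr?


W = 1/(μ−λ) ⇒ μ − λ = 1/W = 1/0.748 = 1.3369
μ = λ + 1/W = 17.78 + 1.3369 = 19.1169 per hr

Final: 19.1169 /hr


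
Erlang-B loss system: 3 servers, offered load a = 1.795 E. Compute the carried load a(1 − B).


B(3,1.795) = 0.179504 (Erlang-B)
Carried load = a(1 − B) = 1.795·(1 − 0.179504) = 1.795·0.820496 = 1.4728 E

Final: 1.4728 Erlangs


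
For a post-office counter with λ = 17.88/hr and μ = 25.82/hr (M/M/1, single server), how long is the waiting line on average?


ρ = 17.88/25.82 = 0.6925
Lq = ρ²/(1−ρ) = 0.4795/0.3075 = 1.5594

Final: 1.5594


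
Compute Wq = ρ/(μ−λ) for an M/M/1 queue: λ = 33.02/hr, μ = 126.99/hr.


ρ = 33.02/126.99 = 0.2600
Wq = ρ/(μ−λ) = 0.2600/(126.99 − 33.02) = 0.2600/93.97 = 0.002767 hr

Final: 0.002767 hr


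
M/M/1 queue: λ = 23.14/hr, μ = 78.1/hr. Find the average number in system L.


ρ = λ/μ = 23.14/78.1 = 0.2963
L = ρ/(1−ρ) = 0.2963/(1 − 0.2963) = 0.2963/0.7037 = 0.4210

Final: 0.4210


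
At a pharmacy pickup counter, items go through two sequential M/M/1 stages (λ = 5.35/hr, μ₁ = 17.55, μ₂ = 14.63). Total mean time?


Each node sees arrival rate λ = 5.35/hr (tandem ⇒ throughput preserved).
W₁ = 1/(μ₁−λ) = 1/(17.55−5.35) = 0.08197 hr
W₂ = 1/(μ₂−λ) = 1/(14.63−5.35) = 0.10776 hr
W_total = W₁ + W₂ = 0.08197 + 0.10776 = 0.18973 hr

Final: 0.18973 hr


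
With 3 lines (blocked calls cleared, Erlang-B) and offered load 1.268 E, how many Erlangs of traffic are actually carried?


B(3,1.268) = 0.099595 (Erlang-B)
Carried load = a(1 − B) = 1.268·(1 − 0.099595) = 1.268·0.900405 = 1.1417 E

Final: 1.1417 Erlangs


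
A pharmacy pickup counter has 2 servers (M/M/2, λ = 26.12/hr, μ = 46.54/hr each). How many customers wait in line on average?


a = λ/μ = 0.5612; ρ = a/2 = 0.2806
P₀ = 0.561745
Lq = P₀·a^c·ρ / (c!·(1−ρ)²) = 0.561745·0.31499·0.2806/(2·0.51751)
= 0.04797

Final: 0.04797


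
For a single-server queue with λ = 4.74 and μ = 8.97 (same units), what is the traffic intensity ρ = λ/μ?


ρ = λ/μ = 4.74/8.97 = 0.5284

Final: 0.5284
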